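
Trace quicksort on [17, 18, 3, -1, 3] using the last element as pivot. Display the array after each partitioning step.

Partition 1: pivot=3 at index 2 -> [3, -1, 3, 18, 17]
Partition 2: pivot=-1 at index 0 -> [-1, 3, 3, 18, 17]
Partition 3: pivot=17 at index 3 -> [-1, 3, 3, 17, 18]


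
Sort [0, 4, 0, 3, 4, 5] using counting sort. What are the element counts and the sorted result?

Count array: [2, 0, 0, 1, 2, 1]
(count[i] = number of elements equal to i)
Cumulative count: [2, 2, 2, 3, 5, 6]
Sorted: [0, 0, 3, 4, 4, 5]


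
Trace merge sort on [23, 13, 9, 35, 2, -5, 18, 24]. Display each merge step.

Divide and conquer:
  Merge [23] + [13] -> [13, 23]
  Merge [9] + [35] -> [9, 35]
  Merge [13, 23] + [9, 35] -> [9, 13, 23, 35]
  Merge [2] + [-5] -> [-5, 2]
  Merge [18] + [24] -> [18, 24]
  Merge [-5, 2] + [18, 24] -> [-5, 2, 18, 24]
  Merge [9, 13, 23, 35] + [-5, 2, 18, 24] -> [-5, 2, 9, 13, 18, 23, 24, 35]


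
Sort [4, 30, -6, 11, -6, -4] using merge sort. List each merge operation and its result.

Divide and conquer:
  Merge [30] + [-6] -> [-6, 30]
  Merge [4] + [-6, 30] -> [-6, 4, 30]
  Merge [-6] + [-4] -> [-6, -4]
  Merge [11] + [-6, -4] -> [-6, -4, 11]
  Merge [-6, 4, 30] + [-6, -4, 11] -> [-6, -6, -4, 4, 11, 30]


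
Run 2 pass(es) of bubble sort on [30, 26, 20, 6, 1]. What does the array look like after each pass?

After pass 1: [26, 20, 6, 1, 30] (4 swaps)
After pass 2: [20, 6, 1, 26, 30] (3 swaps)
Total swaps: 7


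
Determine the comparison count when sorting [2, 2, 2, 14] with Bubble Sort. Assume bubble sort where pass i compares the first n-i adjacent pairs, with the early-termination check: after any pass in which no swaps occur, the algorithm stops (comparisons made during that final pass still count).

Pass 1: compare adjacent pairs (0,1)..(2,3) = 3 comparison(s), 0 swap(s) -> [2, 2, 2, 14]
No swaps in this pass, so bubble sort stops here.
Total comparisons: 3 = 3


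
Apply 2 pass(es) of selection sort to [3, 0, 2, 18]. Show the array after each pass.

Pass 1: Select minimum 0 at index 1, swap -> [0, 3, 2, 18]
Pass 2: Select minimum 2 at index 2, swap -> [0, 2, 3, 18]


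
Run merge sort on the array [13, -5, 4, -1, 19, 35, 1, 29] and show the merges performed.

Divide and conquer:
  Merge [13] + [-5] -> [-5, 13]
  Merge [4] + [-1] -> [-1, 4]
  Merge [-5, 13] + [-1, 4] -> [-5, -1, 4, 13]
  Merge [19] + [35] -> [19, 35]
  Merge [1] + [29] -> [1, 29]
  Merge [19, 35] + [1, 29] -> [1, 19, 29, 35]
  Merge [-5, -1, 4, 13] + [1, 19, 29, 35] -> [-5, -1, 1, 4, 13, 19, 29, 35]


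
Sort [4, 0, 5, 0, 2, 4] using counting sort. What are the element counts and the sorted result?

Count array: [2, 0, 1, 0, 2, 1]
(count[i] = number of elements equal to i)
Cumulative count: [2, 2, 3, 3, 5, 6]
Sorted: [0, 0, 2, 4, 4, 5]


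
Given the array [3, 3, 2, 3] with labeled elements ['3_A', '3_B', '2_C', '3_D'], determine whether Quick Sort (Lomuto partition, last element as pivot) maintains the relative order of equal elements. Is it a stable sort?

Trace Quick Sort on the labeled array (the key is the number; the letter only tracks identity):
  Partition indices 0..3 around pivot 3_D -> [3_A, 3_B, 2_C, 3_D]
  Partition indices 0..2 around pivot 2_C -> [2_C, 3_B, 3_A, 3_D]
  Partition indices 1..2 around pivot 3_A -> [2_C, 3_B, 3_A, 3_D]
Final order: [2_C, 3_B, 3_A, 3_D]
Equal keys:
  value 3: originally 3_A, 3_B, 3_D; after sorting 3_B, 3_A, 3_D -> order changed
Equal keys were reordered, so Quick Sort is not stable: partition swaps elements across long distances and can reorder equal keys. (One such input is enough; an unstable sort may happen to preserve order on other inputs, but it gives no guarantee.)
Answer: Not stable


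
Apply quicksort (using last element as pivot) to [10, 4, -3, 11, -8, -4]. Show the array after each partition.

Partition 1: pivot=-4 at index 1 -> [-8, -4, -3, 11, 10, 4]
Partition 2: pivot=4 at index 3 -> [-8, -4, -3, 4, 10, 11]
Partition 3: pivot=11 at index 5 -> [-8, -4, -3, 4, 10, 11]


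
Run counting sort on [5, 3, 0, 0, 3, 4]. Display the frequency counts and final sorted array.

Count array: [2, 0, 0, 2, 1, 1]
(count[i] = number of elements equal to i)
Cumulative count: [2, 2, 2, 4, 5, 6]
Sorted: [0, 0, 3, 3, 4, 5]


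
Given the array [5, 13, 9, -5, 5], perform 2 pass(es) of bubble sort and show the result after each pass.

After pass 1: [5, 9, -5, 5, 13] (3 swaps)
After pass 2: [5, -5, 5, 9, 13] (2 swaps)
Total swaps: 5


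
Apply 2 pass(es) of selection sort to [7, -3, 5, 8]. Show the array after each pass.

Pass 1: Select minimum -3 at index 1, swap -> [-3, 7, 5, 8]
Pass 2: Select minimum 5 at index 2, swap -> [-3, 5, 7, 8]


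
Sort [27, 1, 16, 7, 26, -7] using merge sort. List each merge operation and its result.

Divide and conquer:
  Merge [1] + [16] -> [1, 16]
  Merge [27] + [1, 16] -> [1, 16, 27]
  Merge [26] + [-7] -> [-7, 26]
  Merge [7] + [-7, 26] -> [-7, 7, 26]
  Merge [1, 16, 27] + [-7, 7, 26] -> [-7, 1, 7, 16, 26, 27]


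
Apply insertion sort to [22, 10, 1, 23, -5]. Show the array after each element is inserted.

First element 22 is already 'sorted'
Insert 10: shifted 1 elements -> [10, 22, 1, 23, -5]
Insert 1: shifted 2 elements -> [1, 10, 22, 23, -5]
Insert 23: shifted 0 elements -> [1, 10, 22, 23, -5]
Insert -5: shifted 4 elements -> [-5, 1, 10, 22, 23]


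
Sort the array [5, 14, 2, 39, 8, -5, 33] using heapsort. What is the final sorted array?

Build heap: [39, 14, 33, 5, 8, -5, 2]
Extract 39: [33, 14, 2, 5, 8, -5, 39]
Extract 33: [14, 8, 2, 5, -5, 33, 39]
Extract 14: [8, 5, 2, -5, 14, 33, 39]
Extract 8: [5, -5, 2, 8, 14, 33, 39]
Extract 5: [2, -5, 5, 8, 14, 33, 39]
Extract 2: [-5, 2, 5, 8, 14, 33, 39]


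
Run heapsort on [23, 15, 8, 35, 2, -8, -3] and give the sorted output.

Build heap: [35, 23, 8, 15, 2, -8, -3]
Extract 35: [23, 15, 8, -3, 2, -8, 35]
Extract 23: [15, 2, 8, -3, -8, 23, 35]
Extract 15: [8, 2, -8, -3, 15, 23, 35]
Extract 8: [2, -3, -8, 8, 15, 23, 35]
Extract 2: [-3, -8, 2, 8, 15, 23, 35]
Extract -3: [-8, -3, 2, 8, 15, 23, 35]


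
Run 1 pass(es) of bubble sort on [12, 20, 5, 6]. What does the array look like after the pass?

After pass 1: [12, 5, 6, 20] (2 swaps)
Total swaps: 2


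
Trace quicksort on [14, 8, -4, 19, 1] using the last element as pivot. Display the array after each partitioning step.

Partition 1: pivot=1 at index 1 -> [-4, 1, 14, 19, 8]
Partition 2: pivot=8 at index 2 -> [-4, 1, 8, 19, 14]
Partition 3: pivot=14 at index 3 -> [-4, 1, 8, 14, 19]


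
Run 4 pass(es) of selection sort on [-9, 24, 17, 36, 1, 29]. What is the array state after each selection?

Pass 1: Select minimum -9 at index 0, swap -> [-9, 24, 17, 36, 1, 29]
Pass 2: Select minimum 1 at index 4, swap -> [-9, 1, 17, 36, 24, 29]
Pass 3: Select minimum 17 at index 2, swap -> [-9, 1, 17, 36, 24, 29]
Pass 4: Select minimum 24 at index 4, swap -> [-9, 1, 17, 24, 36, 29]


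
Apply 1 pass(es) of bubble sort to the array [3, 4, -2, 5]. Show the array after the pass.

After pass 1: [3, -2, 4, 5] (1 swaps)
Total swaps: 1


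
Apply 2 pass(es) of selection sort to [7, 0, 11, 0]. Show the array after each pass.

Pass 1: Select minimum 0 at index 1, swap -> [0, 7, 11, 0]
Pass 2: Select minimum 0 at index 3, swap -> [0, 0, 11, 7]


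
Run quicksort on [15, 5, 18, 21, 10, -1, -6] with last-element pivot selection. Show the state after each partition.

Partition 1: pivot=-6 at index 0 -> [-6, 5, 18, 21, 10, -1, 15]
Partition 2: pivot=15 at index 4 -> [-6, 5, 10, -1, 15, 21, 18]
Partition 3: pivot=-1 at index 1 -> [-6, -1, 10, 5, 15, 21, 18]
Partition 4: pivot=5 at index 2 -> [-6, -1, 5, 10, 15, 21, 18]
Partition 5: pivot=18 at index 5 -> [-6, -1, 5, 10, 15, 18, 21]


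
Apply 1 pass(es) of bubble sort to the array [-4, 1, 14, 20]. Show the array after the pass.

After pass 1: [-4, 1, 14, 20] (0 swaps)
Total swaps: 0


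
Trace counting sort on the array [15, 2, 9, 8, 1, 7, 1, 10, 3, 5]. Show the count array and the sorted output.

Count array: [0, 2, 1, 1, 0, 1, 0, 1, 1, 1, 1, 0, 0, 0, 0, 1]
(count[i] = number of elements equal to i)
Cumulative count: [0, 2, 3, 4, 4, 5, 5, 6, 7, 8, 9, 9, 9, 9, 9, 10]
Sorted: [1, 1, 2, 3, 5, 7, 8, 9, 10, 15]


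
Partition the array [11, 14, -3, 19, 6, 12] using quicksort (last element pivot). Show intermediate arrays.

Partition 1: pivot=12 at index 3 -> [11, -3, 6, 12, 14, 19]
Partition 2: pivot=6 at index 1 -> [-3, 6, 11, 12, 14, 19]
Partition 3: pivot=19 at index 5 -> [-3, 6, 11, 12, 14, 19]


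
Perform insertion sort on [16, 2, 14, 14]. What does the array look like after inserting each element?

First element 16 is already 'sorted'
Insert 2: shifted 1 elements -> [2, 16, 14, 14]
Insert 14: shifted 1 elements -> [2, 14, 16, 14]
Insert 14: shifted 1 elements -> [2, 14, 14, 16]


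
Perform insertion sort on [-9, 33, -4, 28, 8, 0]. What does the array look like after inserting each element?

First element -9 is already 'sorted'
Insert 33: shifted 0 elements -> [-9, 33, -4, 28, 8, 0]
Insert -4: shifted 1 elements -> [-9, -4, 33, 28, 8, 0]
Insert 28: shifted 1 elements -> [-9, -4, 28, 33, 8, 0]
Insert 8: shifted 2 elements -> [-9, -4, 8, 28, 33, 0]
Insert 0: shifted 3 elements -> [-9, -4, 0, 8, 28, 33]


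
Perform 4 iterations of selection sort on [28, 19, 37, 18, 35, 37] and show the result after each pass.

Pass 1: Select minimum 18 at index 3, swap -> [18, 19, 37, 28, 35, 37]
Pass 2: Select minimum 19 at index 1, swap -> [18, 19, 37, 28, 35, 37]
Pass 3: Select minimum 28 at index 3, swap -> [18, 19, 28, 37, 35, 37]
Pass 4: Select minimum 35 at index 4, swap -> [18, 19, 28, 35, 37, 37]


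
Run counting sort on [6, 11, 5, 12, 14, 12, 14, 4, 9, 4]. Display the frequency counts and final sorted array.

Count array: [0, 0, 0, 0, 2, 1, 1, 0, 0, 1, 0, 1, 2, 0, 2]
(count[i] = number of elements equal to i)
Cumulative count: [0, 0, 0, 0, 2, 3, 4, 4, 4, 5, 5, 6, 8, 8, 10]
Sorted: [4, 4, 5, 6, 9, 11, 12, 12, 14, 14]


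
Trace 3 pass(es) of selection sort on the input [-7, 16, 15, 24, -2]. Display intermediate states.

Pass 1: Select minimum -7 at index 0, swap -> [-7, 16, 15, 24, -2]
Pass 2: Select minimum -2 at index 4, swap -> [-7, -2, 15, 24, 16]
Pass 3: Select minimum 15 at index 2, swap -> [-7, -2, 15, 24, 16]


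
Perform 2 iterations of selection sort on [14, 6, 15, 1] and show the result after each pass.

Pass 1: Select minimum 1 at index 3, swap -> [1, 6, 15, 14]
Pass 2: Select minimum 6 at index 1, swap -> [1, 6, 15, 14]


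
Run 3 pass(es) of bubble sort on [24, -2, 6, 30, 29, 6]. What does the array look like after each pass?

After pass 1: [-2, 6, 24, 29, 6, 30] (4 swaps)
After pass 2: [-2, 6, 24, 6, 29, 30] (1 swaps)
After pass 3: [-2, 6, 6, 24, 29, 30] (1 swaps)
Total swaps: 6


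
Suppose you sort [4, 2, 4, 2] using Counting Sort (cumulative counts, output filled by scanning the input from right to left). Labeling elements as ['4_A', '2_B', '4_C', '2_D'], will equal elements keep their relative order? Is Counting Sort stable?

Trace Counting Sort on the labeled array (the key is the number; the letter only tracks identity):
  Counts for values 0..4: [0, 0, 2, 0, 2]
  Cumulative counts: [0, 0, 2, 2, 4]
  Scan right to left: place 2_D at output index 1
  Scan right to left: place 4_C at output index 3
  Scan right to left: place 2_B at output index 0
  Scan right to left: place 4_A at output index 2
  Output: [2_B, 2_D, 4_A, 4_C]
Equal keys:
  value 2: originally 2_B, 2_D; after sorting 2_B, 2_D -> order preserved
  value 4: originally 4_A, 4_C; after sorting 4_A, 4_C -> order preserved
All equal keys kept their original relative order. Counting Sort is stable: scanning the input right to left with decreasing cumulative counts places later duplicates at later output positions.
Answer: Stable


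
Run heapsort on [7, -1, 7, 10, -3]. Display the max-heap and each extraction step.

Build heap: [10, 7, 7, -1, -3]
Extract 10: [7, -1, 7, -3, 10]
Extract 7: [7, -1, -3, 7, 10]
Extract 7: [-1, -3, 7, 7, 10]
Extract -1: [-3, -1, 7, 7, 10]


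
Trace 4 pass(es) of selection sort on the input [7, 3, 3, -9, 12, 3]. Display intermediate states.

Pass 1: Select minimum -9 at index 3, swap -> [-9, 3, 3, 7, 12, 3]
Pass 2: Select minimum 3 at index 1, swap -> [-9, 3, 3, 7, 12, 3]
Pass 3: Select minimum 3 at index 2, swap -> [-9, 3, 3, 7, 12, 3]
Pass 4: Select minimum 3 at index 5, swap -> [-9, 3, 3, 3, 12, 7]


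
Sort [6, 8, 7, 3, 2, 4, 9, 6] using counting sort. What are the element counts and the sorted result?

Count array: [0, 0, 1, 1, 1, 0, 2, 1, 1, 1]
(count[i] = number of elements equal to i)
Cumulative count: [0, 0, 1, 2, 3, 3, 5, 6, 7, 8]
Sorted: [2, 3, 4, 6, 6, 7, 8, 9]


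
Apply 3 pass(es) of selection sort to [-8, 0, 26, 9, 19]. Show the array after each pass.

Pass 1: Select minimum -8 at index 0, swap -> [-8, 0, 26, 9, 19]
Pass 2: Select minimum 0 at index 1, swap -> [-8, 0, 26, 9, 19]
Pass 3: Select minimum 9 at index 3, swap -> [-8, 0, 9, 26, 19]


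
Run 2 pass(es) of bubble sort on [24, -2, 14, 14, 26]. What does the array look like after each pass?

After pass 1: [-2, 14, 14, 24, 26] (3 swaps)
After pass 2: [-2, 14, 14, 24, 26] (0 swaps)
Total swaps: 3


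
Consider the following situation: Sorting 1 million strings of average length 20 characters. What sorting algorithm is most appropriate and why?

Best choice: MSD radix sort or Mergesort
Reason: MSD radix sort is a non-comparison sort that buckets the strings by successive character positions, running in time proportional to the total number of characters examined rather than O(n log n) string comparisons; mergesort is a stable O(n log n)-comparison alternative that works for arbitrary variable-length keys


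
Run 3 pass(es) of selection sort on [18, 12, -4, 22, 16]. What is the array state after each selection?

Pass 1: Select minimum -4 at index 2, swap -> [-4, 12, 18, 22, 16]
Pass 2: Select minimum 12 at index 1, swap -> [-4, 12, 18, 22, 16]
Pass 3: Select minimum 16 at index 4, swap -> [-4, 12, 16, 22, 18]


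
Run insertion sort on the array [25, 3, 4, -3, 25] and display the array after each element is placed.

First element 25 is already 'sorted'
Insert 3: shifted 1 elements -> [3, 25, 4, -3, 25]
Insert 4: shifted 1 elements -> [3, 4, 25, -3, 25]
Insert -3: shifted 3 elements -> [-3, 3, 4, 25, 25]
Insert 25: shifted 0 elements -> [-3, 3, 4, 25, 25]


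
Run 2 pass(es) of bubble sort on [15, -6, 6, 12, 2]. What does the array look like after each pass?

After pass 1: [-6, 6, 12, 2, 15] (4 swaps)
After pass 2: [-6, 6, 2, 12, 15] (1 swaps)
Total swaps: 5


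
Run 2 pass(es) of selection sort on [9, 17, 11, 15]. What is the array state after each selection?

Pass 1: Select minimum 9 at index 0, swap -> [9, 17, 11, 15]
Pass 2: Select minimum 11 at index 2, swap -> [9, 11, 17, 15]


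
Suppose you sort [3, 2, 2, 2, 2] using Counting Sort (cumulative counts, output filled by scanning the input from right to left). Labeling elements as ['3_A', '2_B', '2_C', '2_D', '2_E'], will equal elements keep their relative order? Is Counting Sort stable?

Trace Counting Sort on the labeled array (the key is the number; the letter only tracks identity):
  Counts for values 0..3: [0, 0, 4, 1]
  Cumulative counts: [0, 0, 4, 5]
  Scan right to left: place 2_E at output index 3
  Scan right to left: place 2_D at output index 2
  Scan right to left: place 2_C at output index 1
  Scan right to left: place 2_B at output index 0
  Scan right to left: place 3_A at output index 4
  Output: [2_B, 2_C, 2_D, 2_E, 3_A]
Equal keys:
  value 2: originally 2_B, 2_C, 2_D, 2_E; after sorting 2_B, 2_C, 2_D, 2_E -> order preserved
All equal keys kept their original relative order. Counting Sort is stable: scanning the input right to left with decreasing cumulative counts places later duplicates at later output positions.
Answer: Stable


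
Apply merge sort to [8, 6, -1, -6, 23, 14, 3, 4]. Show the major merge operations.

Divide and conquer:
  Merge [8] + [6] -> [6, 8]
  Merge [-1] + [-6] -> [-6, -1]
  Merge [6, 8] + [-6, -1] -> [-6, -1, 6, 8]
  Merge [23] + [14] -> [14, 23]
  Merge [3] + [4] -> [3, 4]
  Merge [14, 23] + [3, 4] -> [3, 4, 14, 23]
  Merge [-6, -1, 6, 8] + [3, 4, 14, 23] -> [-6, -1, 3, 4, 6, 8, 14, 23]


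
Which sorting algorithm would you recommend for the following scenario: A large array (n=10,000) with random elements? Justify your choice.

Best choice: Quicksort or Mergesort
Reason: Both have O(n log n) average case; quicksort has lower constant factors


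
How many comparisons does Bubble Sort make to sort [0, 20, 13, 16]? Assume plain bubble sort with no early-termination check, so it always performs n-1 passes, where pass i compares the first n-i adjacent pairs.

Pass 1: compare adjacent pairs (0,1)..(2,3) = 3 comparison(s), 2 swap(s) -> [0, 13, 16, 20]
Pass 2: compare adjacent pairs (0,1)..(1,2) = 2 comparison(s), 0 swap(s) -> [0, 13, 16, 20]
Pass 3: compare adjacent pairs (0,1)..(0,1) = 1 comparison(s), 0 swap(s) -> [0, 13, 16, 20]
Total comparisons: 3 + 2 + 1 = 6


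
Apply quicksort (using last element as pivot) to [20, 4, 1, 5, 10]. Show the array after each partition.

Partition 1: pivot=10 at index 3 -> [4, 1, 5, 10, 20]
Partition 2: pivot=5 at index 2 -> [4, 1, 5, 10, 20]
Partition 3: pivot=1 at index 0 -> [1, 4, 5, 10, 20]


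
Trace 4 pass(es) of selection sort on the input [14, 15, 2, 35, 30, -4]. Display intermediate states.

Pass 1: Select minimum -4 at index 5, swap -> [-4, 15, 2, 35, 30, 14]
Pass 2: Select minimum 2 at index 2, swap -> [-4, 2, 15, 35, 30, 14]
Pass 3: Select minimum 14 at index 5, swap -> [-4, 2, 14, 35, 30, 15]
Pass 4: Select minimum 15 at index 5, swap -> [-4, 2, 14, 15, 30, 35]


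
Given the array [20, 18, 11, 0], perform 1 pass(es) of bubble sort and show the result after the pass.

After pass 1: [18, 11, 0, 20] (3 swaps)
Total swaps: 3


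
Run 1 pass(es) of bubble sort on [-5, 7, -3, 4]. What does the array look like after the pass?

After pass 1: [-5, -3, 4, 7] (2 swaps)
Total swaps: 2


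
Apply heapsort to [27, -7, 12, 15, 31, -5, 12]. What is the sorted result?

Build heap: [31, 27, 12, 15, -7, -5, 12]
Extract 31: [27, 15, 12, 12, -7, -5, 31]
Extract 27: [15, 12, 12, -5, -7, 27, 31]
Extract 15: [12, -5, 12, -7, 15, 27, 31]
Extract 12: [12, -5, -7, 12, 15, 27, 31]
Extract 12: [-5, -7, 12, 12, 15, 27, 31]
Extract -5: [-7, -5, 12, 12, 15, 27, 31]


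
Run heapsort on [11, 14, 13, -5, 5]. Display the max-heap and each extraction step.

Build heap: [14, 11, 13, -5, 5]
Extract 14: [13, 11, 5, -5, 14]
Extract 13: [11, -5, 5, 13, 14]
Extract 11: [5, -5, 11, 13, 14]
Extract 5: [-5, 5, 11, 13, 14]


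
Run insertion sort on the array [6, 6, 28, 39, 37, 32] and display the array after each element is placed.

First element 6 is already 'sorted'
Insert 6: shifted 0 elements -> [6, 6, 28, 39, 37, 32]
Insert 28: shifted 0 elements -> [6, 6, 28, 39, 37, 32]
Insert 39: shifted 0 elements -> [6, 6, 28, 39, 37, 32]
Insert 37: shifted 1 elements -> [6, 6, 28, 37, 39, 32]
Insert 32: shifted 2 elements -> [6, 6, 28, 32, 37, 39]


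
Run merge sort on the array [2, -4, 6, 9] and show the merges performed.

Divide and conquer:
  Merge [2] + [-4] -> [-4, 2]
  Merge [6] + [9] -> [6, 9]
  Merge [-4, 2] + [6, 9] -> [-4, 2, 6, 9]


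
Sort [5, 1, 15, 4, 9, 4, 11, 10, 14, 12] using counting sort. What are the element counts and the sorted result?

Count array: [0, 1, 0, 0, 2, 1, 0, 0, 0, 1, 1, 1, 1, 0, 1, 1]
(count[i] = number of elements equal to i)
Cumulative count: [0, 1, 1, 1, 3, 4, 4, 4, 4, 5, 6, 7, 8, 8, 9, 10]
Sorted: [1, 4, 4, 5, 9, 10, 11, 12, 14, 15]


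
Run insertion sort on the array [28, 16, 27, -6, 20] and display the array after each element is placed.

First element 28 is already 'sorted'
Insert 16: shifted 1 elements -> [16, 28, 27, -6, 20]
Insert 27: shifted 1 elements -> [16, 27, 28, -6, 20]
Insert -6: shifted 3 elements -> [-6, 16, 27, 28, 20]
Insert 20: shifted 2 elements -> [-6, 16, 20, 27, 28]


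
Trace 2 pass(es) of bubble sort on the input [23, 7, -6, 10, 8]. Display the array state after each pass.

After pass 1: [7, -6, 10, 8, 23] (4 swaps)
After pass 2: [-6, 7, 8, 10, 23] (2 swaps)
Total swaps: 6


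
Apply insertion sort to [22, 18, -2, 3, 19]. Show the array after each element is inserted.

First element 22 is already 'sorted'
Insert 18: shifted 1 elements -> [18, 22, -2, 3, 19]
Insert -2: shifted 2 elements -> [-2, 18, 22, 3, 19]
Insert 3: shifted 2 elements -> [-2, 3, 18, 22, 19]
Insert 19: shifted 1 elements -> [-2, 3, 18, 19, 22]


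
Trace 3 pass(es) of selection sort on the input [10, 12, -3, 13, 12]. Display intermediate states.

Pass 1: Select minimum -3 at index 2, swap -> [-3, 12, 10, 13, 12]
Pass 2: Select minimum 10 at index 2, swap -> [-3, 10, 12, 13, 12]
Pass 3: Select minimum 12 at index 2, swap -> [-3, 10, 12, 13, 12]


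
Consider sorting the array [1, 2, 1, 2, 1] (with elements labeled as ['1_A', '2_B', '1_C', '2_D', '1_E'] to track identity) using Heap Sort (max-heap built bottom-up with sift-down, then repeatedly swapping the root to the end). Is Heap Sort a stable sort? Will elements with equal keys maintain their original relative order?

Trace Heap Sort on the labeled array (the key is the number; the letter only tracks identity):
  Build max-heap: [2_B, 2_D, 1_C, 1_A, 1_E]
  Swap root 2_B to index 4, re-heapify first 4 -> [2_D, 1_E, 1_C, 1_A, 2_B]
  Swap root 2_D to index 3, re-heapify first 3 -> [1_A, 1_E, 1_C, 2_D, 2_B]
  Swap root 1_A to index 2, re-heapify first 2 -> [1_C, 1_E, 1_A, 2_D, 2_B]
  Swap root 1_C to index 1, re-heapify first 1 -> [1_E, 1_C, 1_A, 2_D, 2_B]
Final order: [1_E, 1_C, 1_A, 2_D, 2_B]
Equal keys:
  value 1: originally 1_A, 1_C, 1_E; after sorting 1_E, 1_C, 1_A -> order changed
  value 2: originally 2_B, 2_D; after sorting 2_D, 2_B -> order changed
Equal keys were reordered, so Heap Sort is not stable: heap construction and root-to-end swaps move elements without regard to the original order of equal keys. (One such input is enough; an unstable sort may happen to preserve order on other inputs, but it gives no guarantee.)
Answer: Not stable


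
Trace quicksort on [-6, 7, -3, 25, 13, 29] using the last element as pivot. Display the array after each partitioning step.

Partition 1: pivot=29 at index 5 -> [-6, 7, -3, 25, 13, 29]
Partition 2: pivot=13 at index 3 -> [-6, 7, -3, 13, 25, 29]
Partition 3: pivot=-3 at index 1 -> [-6, -3, 7, 13, 25, 29]


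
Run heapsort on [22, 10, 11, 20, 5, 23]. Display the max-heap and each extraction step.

Build heap: [23, 20, 22, 10, 5, 11]
Extract 23: [22, 20, 11, 10, 5, 23]
Extract 22: [20, 10, 11, 5, 22, 23]
Extract 20: [11, 10, 5, 20, 22, 23]
Extract 11: [10, 5, 11, 20, 22, 23]
Extract 10: [5, 10, 11, 20, 22, 23]


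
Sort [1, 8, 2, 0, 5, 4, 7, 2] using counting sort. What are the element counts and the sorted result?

Count array: [1, 1, 2, 0, 1, 1, 0, 1, 1]
(count[i] = number of elements equal to i)
Cumulative count: [1, 2, 4, 4, 5, 6, 6, 7, 8]
Sorted: [0, 1, 2, 2, 4, 5, 7, 8]


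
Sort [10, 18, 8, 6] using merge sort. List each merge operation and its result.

Divide and conquer:
  Merge [10] + [18] -> [10, 18]
  Merge [8] + [6] -> [6, 8]
  Merge [10, 18] + [6, 8] -> [6, 8, 10, 18]


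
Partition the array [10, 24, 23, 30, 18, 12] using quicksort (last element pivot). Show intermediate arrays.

Partition 1: pivot=12 at index 1 -> [10, 12, 23, 30, 18, 24]
Partition 2: pivot=24 at index 4 -> [10, 12, 23, 18, 24, 30]
Partition 3: pivot=18 at index 2 -> [10, 12, 18, 23, 24, 30]


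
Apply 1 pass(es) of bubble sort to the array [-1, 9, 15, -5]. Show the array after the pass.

After pass 1: [-1, 9, -5, 15] (1 swaps)
Total swaps: 1


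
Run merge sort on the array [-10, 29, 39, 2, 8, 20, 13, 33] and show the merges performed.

Divide and conquer:
  Merge [-10] + [29] -> [-10, 29]
  Merge [39] + [2] -> [2, 39]
  Merge [-10, 29] + [2, 39] -> [-10, 2, 29, 39]
  Merge [8] + [20] -> [8, 20]
  Merge [13] + [33] -> [13, 33]
  Merge [8, 20] + [13, 33] -> [8, 13, 20, 33]
  Merge [-10, 2, 29, 39] + [8, 13, 20, 33] -> [-10, 2, 8, 13, 20, 29, 33, 39]


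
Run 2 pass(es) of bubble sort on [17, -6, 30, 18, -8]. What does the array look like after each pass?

After pass 1: [-6, 17, 18, -8, 30] (3 swaps)
After pass 2: [-6, 17, -8, 18, 30] (1 swaps)
Total swaps: 4


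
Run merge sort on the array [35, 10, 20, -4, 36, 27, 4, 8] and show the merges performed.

Divide and conquer:
  Merge [35] + [10] -> [10, 35]
  Merge [20] + [-4] -> [-4, 20]
  Merge [10, 35] + [-4, 20] -> [-4, 10, 20, 35]
  Merge [36] + [27] -> [27, 36]
  Merge [4] + [8] -> [4, 8]
  Merge [27, 36] + [4, 8] -> [4, 8, 27, 36]
  Merge [-4, 10, 20, 35] + [4, 8, 27, 36] -> [-4, 4, 8, 10, 20, 27, 35, 36]


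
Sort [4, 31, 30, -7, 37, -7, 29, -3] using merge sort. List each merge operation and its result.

Divide and conquer:
  Merge [4] + [31] -> [4, 31]
  Merge [30] + [-7] -> [-7, 30]
  Merge [4, 31] + [-7, 30] -> [-7, 4, 30, 31]
  Merge [37] + [-7] -> [-7, 37]
  Merge [29] + [-3] -> [-3, 29]
  Merge [-7, 37] + [-3, 29] -> [-7, -3, 29, 37]
  Merge [-7, 4, 30, 31] + [-7, -3, 29, 37] -> [-7, -7, -3, 4, 29, 30, 31, 37]


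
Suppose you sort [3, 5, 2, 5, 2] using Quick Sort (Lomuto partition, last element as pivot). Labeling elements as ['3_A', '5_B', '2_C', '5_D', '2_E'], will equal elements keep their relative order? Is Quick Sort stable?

Trace Quick Sort on the labeled array (the key is the number; the letter only tracks identity):
  Partition indices 0..4 around pivot 2_E -> [2_C, 2_E, 3_A, 5_D, 5_B]
  Partition indices 2..4 around pivot 5_B -> [2_C, 2_E, 3_A, 5_D, 5_B]
  Partition indices 2..3 around pivot 5_D -> [2_C, 2_E, 3_A, 5_D, 5_B]
Final order: [2_C, 2_E, 3_A, 5_D, 5_B]
Equal keys:
  value 2: originally 2_C, 2_E; after sorting 2_C, 2_E -> order preserved
  value 5: originally 5_B, 5_D; after sorting 5_D, 5_B -> order changed
Equal keys were reordered, so Quick Sort is not stable: partition swaps elements across long distances and can reorder equal keys. (One such input is enough; an unstable sort may happen to preserve order on other inputs, but it gives no guarantee.)
Answer: Not stable


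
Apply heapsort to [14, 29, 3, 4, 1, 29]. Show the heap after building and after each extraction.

Build heap: [29, 14, 29, 4, 1, 3]
Extract 29: [29, 14, 3, 4, 1, 29]
Extract 29: [14, 4, 3, 1, 29, 29]
Extract 14: [4, 1, 3, 14, 29, 29]
Extract 4: [3, 1, 4, 14, 29, 29]
Extract 3: [1, 3, 4, 14, 29, 29]


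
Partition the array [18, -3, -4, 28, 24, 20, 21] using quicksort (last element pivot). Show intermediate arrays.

Partition 1: pivot=21 at index 4 -> [18, -3, -4, 20, 21, 28, 24]
Partition 2: pivot=20 at index 3 -> [18, -3, -4, 20, 21, 28, 24]
Partition 3: pivot=-4 at index 0 -> [-4, -3, 18, 20, 21, 28, 24]
Partition 4: pivot=18 at index 2 -> [-4, -3, 18, 20, 21, 28, 24]
Partition 5: pivot=24 at index 5 -> [-4, -3, 18, 20, 21, 24, 28]


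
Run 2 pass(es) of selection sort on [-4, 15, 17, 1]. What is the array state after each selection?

Pass 1: Select minimum -4 at index 0, swap -> [-4, 15, 17, 1]
Pass 2: Select minimum 1 at index 3, swap -> [-4, 1, 17, 15]


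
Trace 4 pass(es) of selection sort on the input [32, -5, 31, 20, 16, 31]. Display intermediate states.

Pass 1: Select minimum -5 at index 1, swap -> [-5, 32, 31, 20, 16, 31]
Pass 2: Select minimum 16 at index 4, swap -> [-5, 16, 31, 20, 32, 31]
Pass 3: Select minimum 20 at index 3, swap -> [-5, 16, 20, 31, 32, 31]
Pass 4: Select minimum 31 at index 3, swap -> [-5, 16, 20, 31, 32, 31]


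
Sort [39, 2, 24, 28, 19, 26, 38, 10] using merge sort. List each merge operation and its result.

Divide and conquer:
  Merge [39] + [2] -> [2, 39]
  Merge [24] + [28] -> [24, 28]
  Merge [2, 39] + [24, 28] -> [2, 24, 28, 39]
  Merge [19] + [26] -> [19, 26]
  Merge [38] + [10] -> [10, 38]
  Merge [19, 26] + [10, 38] -> [10, 19, 26, 38]
  Merge [2, 24, 28, 39] + [10, 19, 26, 38] -> [2, 10, 19, 24, 26, 28, 38, 39]


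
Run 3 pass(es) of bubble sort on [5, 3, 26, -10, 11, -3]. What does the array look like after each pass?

After pass 1: [3, 5, -10, 11, -3, 26] (4 swaps)
After pass 2: [3, -10, 5, -3, 11, 26] (2 swaps)
After pass 3: [-10, 3, -3, 5, 11, 26] (2 swaps)
Total swaps: 8


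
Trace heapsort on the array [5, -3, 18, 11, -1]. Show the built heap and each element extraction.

Build heap: [18, 11, 5, -3, -1]
Extract 18: [11, -1, 5, -3, 18]
Extract 11: [5, -1, -3, 11, 18]
Extract 5: [-1, -3, 5, 11, 18]
Extract -1: [-3, -1, 5, 11, 18]


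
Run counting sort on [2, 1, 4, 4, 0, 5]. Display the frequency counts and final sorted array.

Count array: [1, 1, 1, 0, 2, 1]
(count[i] = number of elements equal to i)
Cumulative count: [1, 2, 3, 3, 5, 6]
Sorted: [0, 1, 2, 4, 4, 5]


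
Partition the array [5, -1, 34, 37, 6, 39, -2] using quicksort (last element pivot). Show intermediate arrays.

Partition 1: pivot=-2 at index 0 -> [-2, -1, 34, 37, 6, 39, 5]
Partition 2: pivot=5 at index 2 -> [-2, -1, 5, 37, 6, 39, 34]
Partition 3: pivot=34 at index 4 -> [-2, -1, 5, 6, 34, 39, 37]
Partition 4: pivot=37 at index 5 -> [-2, -1, 5, 6, 34, 37, 39]


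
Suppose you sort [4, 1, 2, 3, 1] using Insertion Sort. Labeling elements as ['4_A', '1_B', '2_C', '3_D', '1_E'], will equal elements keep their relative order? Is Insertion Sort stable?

Trace Insertion Sort on the labeled array (the key is the number; the letter only tracks identity):
  Insert 1_B at index 0: [1_B, 4_A, 2_C, 3_D, 1_E]
  Insert 2_C at index 1: [1_B, 2_C, 4_A, 3_D, 1_E]
  Insert 3_D at index 2: [1_B, 2_C, 3_D, 4_A, 1_E]
  Insert 1_E at index 1: [1_B, 1_E, 2_C, 3_D, 4_A]
Final order: [1_B, 1_E, 2_C, 3_D, 4_A]
Equal keys:
  value 1: originally 1_B, 1_E; after sorting 1_B, 1_E -> order preserved
All equal keys kept their original relative order. Insertion Sort is stable: elements are shifted only while they are strictly greater than the key, so a key is inserted after any equal elements already placed.
Answer: Stable


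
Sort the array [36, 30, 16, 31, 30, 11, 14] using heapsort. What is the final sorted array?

Build heap: [36, 31, 16, 30, 30, 11, 14]
Extract 36: [31, 30, 16, 14, 30, 11, 36]
Extract 31: [30, 30, 16, 14, 11, 31, 36]
Extract 30: [30, 14, 16, 11, 30, 31, 36]
Extract 30: [16, 14, 11, 30, 30, 31, 36]
Extract 16: [14, 11, 16, 30, 30, 31, 36]
Extract 14: [11, 14, 16, 30, 30, 31, 36]


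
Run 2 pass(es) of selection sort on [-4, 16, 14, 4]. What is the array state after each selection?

Pass 1: Select minimum -4 at index 0, swap -> [-4, 16, 14, 4]
Pass 2: Select minimum 4 at index 3, swap -> [-4, 4, 14, 16]


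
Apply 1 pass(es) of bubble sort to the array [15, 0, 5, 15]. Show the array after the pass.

After pass 1: [0, 5, 15, 15] (2 swaps)
Total swaps: 2


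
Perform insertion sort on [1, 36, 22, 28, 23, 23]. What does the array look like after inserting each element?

First element 1 is already 'sorted'
Insert 36: shifted 0 elements -> [1, 36, 22, 28, 23, 23]
Insert 22: shifted 1 elements -> [1, 22, 36, 28, 23, 23]
Insert 28: shifted 1 elements -> [1, 22, 28, 36, 23, 23]
Insert 23: shifted 2 elements -> [1, 22, 23, 28, 36, 23]
Insert 23: shifted 2 elements -> [1, 22, 23, 23, 28, 36]


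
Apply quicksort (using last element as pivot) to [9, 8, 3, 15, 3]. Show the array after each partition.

Partition 1: pivot=3 at index 1 -> [3, 3, 9, 15, 8]
Partition 2: pivot=8 at index 2 -> [3, 3, 8, 15, 9]
Partition 3: pivot=9 at index 3 -> [3, 3, 8, 9, 15]


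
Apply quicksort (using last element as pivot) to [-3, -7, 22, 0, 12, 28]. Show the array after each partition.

Partition 1: pivot=28 at index 5 -> [-3, -7, 22, 0, 12, 28]
Partition 2: pivot=12 at index 3 -> [-3, -7, 0, 12, 22, 28]
Partition 3: pivot=0 at index 2 -> [-3, -7, 0, 12, 22, 28]
Partition 4: pivot=-7 at index 0 -> [-7, -3, 0, 12, 22, 28]


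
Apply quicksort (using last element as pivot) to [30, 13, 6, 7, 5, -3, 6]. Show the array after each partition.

Partition 1: pivot=6 at index 3 -> [6, 5, -3, 6, 13, 30, 7]
Partition 2: pivot=-3 at index 0 -> [-3, 5, 6, 6, 13, 30, 7]
Partition 3: pivot=6 at index 2 -> [-3, 5, 6, 6, 13, 30, 7]
Partition 4: pivot=7 at index 4 -> [-3, 5, 6, 6, 7, 30, 13]
Partition 5: pivot=13 at index 5 -> [-3, 5, 6, 6, 7, 13, 30]


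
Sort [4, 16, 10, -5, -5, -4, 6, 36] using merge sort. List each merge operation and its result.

Divide and conquer:
  Merge [4] + [16] -> [4, 16]
  Merge [10] + [-5] -> [-5, 10]
  Merge [4, 16] + [-5, 10] -> [-5, 4, 10, 16]
  Merge [-5] + [-4] -> [-5, -4]
  Merge [6] + [36] -> [6, 36]
  Merge [-5, -4] + [6, 36] -> [-5, -4, 6, 36]
  Merge [-5, 4, 10, 16] + [-5, -4, 6, 36] -> [-5, -5, -4, 4, 6, 10, 16, 36]


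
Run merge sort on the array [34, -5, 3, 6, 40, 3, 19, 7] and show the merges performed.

Divide and conquer:
  Merge [34] + [-5] -> [-5, 34]
  Merge [3] + [6] -> [3, 6]
  Merge [-5, 34] + [3, 6] -> [-5, 3, 6, 34]
  Merge [40] + [3] -> [3, 40]
  Merge [19] + [7] -> [7, 19]
  Merge [3, 40] + [7, 19] -> [3, 7, 19, 40]
  Merge [-5, 3, 6, 34] + [3, 7, 19, 40] -> [-5, 3, 3, 6, 7, 19, 34, 40]


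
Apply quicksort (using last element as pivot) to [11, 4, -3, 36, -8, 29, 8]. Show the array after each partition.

Partition 1: pivot=8 at index 3 -> [4, -3, -8, 8, 11, 29, 36]
Partition 2: pivot=-8 at index 0 -> [-8, -3, 4, 8, 11, 29, 36]
Partition 3: pivot=4 at index 2 -> [-8, -3, 4, 8, 11, 29, 36]
Partition 4: pivot=36 at index 6 -> [-8, -3, 4, 8, 11, 29, 36]
Partition 5: pivot=29 at index 5 -> [-8, -3, 4, 8, 11, 29, 36]


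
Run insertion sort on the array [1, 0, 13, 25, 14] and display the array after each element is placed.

First element 1 is already 'sorted'
Insert 0: shifted 1 elements -> [0, 1, 13, 25, 14]
Insert 13: shifted 0 elements -> [0, 1, 13, 25, 14]
Insert 25: shifted 0 elements -> [0, 1, 13, 25, 14]
Insert 14: shifted 1 elements -> [0, 1, 13, 14, 25]


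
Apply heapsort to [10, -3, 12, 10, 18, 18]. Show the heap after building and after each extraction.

Build heap: [18, 10, 18, 10, -3, 12]
Extract 18: [18, 10, 12, 10, -3, 18]
Extract 18: [12, 10, -3, 10, 18, 18]
Extract 12: [10, 10, -3, 12, 18, 18]
Extract 10: [10, -3, 10, 12, 18, 18]
Extract 10: [-3, 10, 10, 12, 18, 18]


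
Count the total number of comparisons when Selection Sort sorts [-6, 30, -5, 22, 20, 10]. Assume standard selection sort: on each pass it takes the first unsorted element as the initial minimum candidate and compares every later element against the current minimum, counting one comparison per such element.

Pass 1: scan indices 1..5 for the minimum = 5 comparison(s); min is -6, place at index 0 -> [-6, 30, -5, 22, 20, 10]
Pass 2: scan indices 2..5 for the minimum = 4 comparison(s); min is -5, place at index 1 -> [-6, -5, 30, 22, 20, 10]
Pass 3: scan indices 3..5 for the minimum = 3 comparison(s); min is 10, place at index 2 -> [-6, -5, 10, 22, 20, 30]
Pass 4: scan indices 4..5 for the minimum = 2 comparison(s); min is 20, place at index 3 -> [-6, -5, 10, 20, 22, 30]
Pass 5: scan indices 5..5 for the minimum = 1 comparison(s); min is 22, place at index 4 -> [-6, -5, 10, 20, 22, 30]
Selection sort always scans the whole unsorted suffix, so the count is (n-1) + (n-2) + ... + 1 = n(n-1)/2 = 6*5/2 = 15 regardless of the input order.
Total comparisons: 5 + 4 + 3 + 2 + 1 = 15


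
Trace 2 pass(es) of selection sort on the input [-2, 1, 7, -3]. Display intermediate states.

Pass 1: Select minimum -3 at index 3, swap -> [-3, 1, 7, -2]
Pass 2: Select minimum -2 at index 3, swap -> [-3, -2, 7, 1]


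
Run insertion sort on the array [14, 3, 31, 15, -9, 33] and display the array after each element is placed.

First element 14 is already 'sorted'
Insert 3: shifted 1 elements -> [3, 14, 31, 15, -9, 33]
Insert 31: shifted 0 elements -> [3, 14, 31, 15, -9, 33]
Insert 15: shifted 1 elements -> [3, 14, 15, 31, -9, 33]
Insert -9: shifted 4 elements -> [-9, 3, 14, 15, 31, 33]
Insert 33: shifted 0 elements -> [-9, 3, 14, 15, 31, 33]


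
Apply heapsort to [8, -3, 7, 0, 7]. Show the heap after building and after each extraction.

Build heap: [8, 7, 7, 0, -3]
Extract 8: [7, 0, 7, -3, 8]
Extract 7: [7, 0, -3, 7, 8]
Extract 7: [0, -3, 7, 7, 8]
Extract 0: [-3, 0, 7, 7, 8]


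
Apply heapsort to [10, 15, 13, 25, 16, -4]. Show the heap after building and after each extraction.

Build heap: [25, 16, 13, 15, 10, -4]
Extract 25: [16, 15, 13, -4, 10, 25]
Extract 16: [15, 10, 13, -4, 16, 25]
Extract 15: [13, 10, -4, 15, 16, 25]
Extract 13: [10, -4, 13, 15, 16, 25]
Extract 10: [-4, 10, 13, 15, 16, 25]


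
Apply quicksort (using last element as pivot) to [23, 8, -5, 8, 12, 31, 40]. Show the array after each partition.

Partition 1: pivot=40 at index 6 -> [23, 8, -5, 8, 12, 31, 40]
Partition 2: pivot=31 at index 5 -> [23, 8, -5, 8, 12, 31, 40]
Partition 3: pivot=12 at index 3 -> [8, -5, 8, 12, 23, 31, 40]
Partition 4: pivot=8 at index 2 -> [8, -5, 8, 12, 23, 31, 40]
Partition 5: pivot=-5 at index 0 -> [-5, 8, 8, 12, 23, 31, 40]


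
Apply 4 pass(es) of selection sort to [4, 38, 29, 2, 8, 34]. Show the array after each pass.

Pass 1: Select minimum 2 at index 3, swap -> [2, 38, 29, 4, 8, 34]
Pass 2: Select minimum 4 at index 3, swap -> [2, 4, 29, 38, 8, 34]
Pass 3: Select minimum 8 at index 4, swap -> [2, 4, 8, 38, 29, 34]
Pass 4: Select minimum 29 at index 4, swap -> [2, 4, 8, 29, 38, 34]


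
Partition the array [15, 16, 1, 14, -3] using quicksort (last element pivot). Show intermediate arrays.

Partition 1: pivot=-3 at index 0 -> [-3, 16, 1, 14, 15]
Partition 2: pivot=15 at index 3 -> [-3, 1, 14, 15, 16]
Partition 3: pivot=14 at index 2 -> [-3, 1, 14, 15, 16]


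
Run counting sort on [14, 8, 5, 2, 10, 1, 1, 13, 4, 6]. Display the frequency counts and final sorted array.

Count array: [0, 2, 1, 0, 1, 1, 1, 0, 1, 0, 1, 0, 0, 1, 1]
(count[i] = number of elements equal to i)
Cumulative count: [0, 2, 3, 3, 4, 5, 6, 6, 7, 7, 8, 8, 8, 9, 10]
Sorted: [1, 1, 2, 4, 5, 6, 8, 10, 13, 14]


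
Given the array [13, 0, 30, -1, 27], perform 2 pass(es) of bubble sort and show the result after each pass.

After pass 1: [0, 13, -1, 27, 30] (3 swaps)
After pass 2: [0, -1, 13, 27, 30] (1 swaps)
Total swaps: 4


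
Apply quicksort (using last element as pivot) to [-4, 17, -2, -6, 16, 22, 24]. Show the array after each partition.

Partition 1: pivot=24 at index 6 -> [-4, 17, -2, -6, 16, 22, 24]
Partition 2: pivot=22 at index 5 -> [-4, 17, -2, -6, 16, 22, 24]
Partition 3: pivot=16 at index 3 -> [-4, -2, -6, 16, 17, 22, 24]
Partition 4: pivot=-6 at index 0 -> [-6, -2, -4, 16, 17, 22, 24]
Partition 5: pivot=-4 at index 1 -> [-6, -4, -2, 16, 17, 22, 24]


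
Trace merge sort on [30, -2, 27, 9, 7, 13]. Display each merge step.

Divide and conquer:
  Merge [-2] + [27] -> [-2, 27]
  Merge [30] + [-2, 27] -> [-2, 27, 30]
  Merge [7] + [13] -> [7, 13]
  Merge [9] + [7, 13] -> [7, 9, 13]
  Merge [-2, 27, 30] + [7, 9, 13] -> [-2, 7, 9, 13, 27, 30]


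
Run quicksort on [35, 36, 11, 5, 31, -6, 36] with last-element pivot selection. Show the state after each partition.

Partition 1: pivot=36 at index 6 -> [35, 36, 11, 5, 31, -6, 36]
Partition 2: pivot=-6 at index 0 -> [-6, 36, 11, 5, 31, 35, 36]
Partition 3: pivot=35 at index 4 -> [-6, 11, 5, 31, 35, 36, 36]
Partition 4: pivot=31 at index 3 -> [-6, 11, 5, 31, 35, 36, 36]
Partition 5: pivot=5 at index 1 -> [-6, 5, 11, 31, 35, 36, 36]


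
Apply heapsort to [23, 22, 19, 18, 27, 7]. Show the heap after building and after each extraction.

Build heap: [27, 23, 19, 18, 22, 7]
Extract 27: [23, 22, 19, 18, 7, 27]
Extract 23: [22, 18, 19, 7, 23, 27]
Extract 22: [19, 18, 7, 22, 23, 27]
Extract 19: [18, 7, 19, 22, 23, 27]
Extract 18: [7, 18, 19, 22, 23, 27]


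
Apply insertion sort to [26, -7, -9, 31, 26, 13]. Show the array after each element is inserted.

First element 26 is already 'sorted'
Insert -7: shifted 1 elements -> [-7, 26, -9, 31, 26, 13]
Insert -9: shifted 2 elements -> [-9, -7, 26, 31, 26, 13]
Insert 31: shifted 0 elements -> [-9, -7, 26, 31, 26, 13]
Insert 26: shifted 1 elements -> [-9, -7, 26, 26, 31, 13]
Insert 13: shifted 3 elements -> [-9, -7, 13, 26, 26, 31]
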